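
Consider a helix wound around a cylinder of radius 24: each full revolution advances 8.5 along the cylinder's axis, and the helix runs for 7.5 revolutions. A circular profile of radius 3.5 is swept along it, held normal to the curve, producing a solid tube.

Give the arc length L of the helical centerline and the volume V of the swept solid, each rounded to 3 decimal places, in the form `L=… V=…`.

L=1132.769 V=43594.046

2πR = 2π·24 = 150.796447
per-turn = √(150.796447² + 8.5²) = √(22739.5685 + 72.25) = √22811.8185 = 151.035819
L = 7.5 × 151.035819 = 1132.768640
V = π·3.5² × L = 38.484510 × 1132.768640 = 43594.046080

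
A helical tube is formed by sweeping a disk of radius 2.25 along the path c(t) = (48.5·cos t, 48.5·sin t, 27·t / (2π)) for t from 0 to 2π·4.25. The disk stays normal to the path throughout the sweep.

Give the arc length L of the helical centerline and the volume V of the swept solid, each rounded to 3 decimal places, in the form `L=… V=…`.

L=1300.195 V=20678.710

2πR = 2π·48.5 = 304.734487
per-turn = √(304.734487² + 27²) = √(92863.1078 + 729) = √93592.1078 = 305.928272
L = 4.25 × 305.928272 = 1300.195157
V = π·2.25² × L = 15.904313 × 1300.195157 = 20678.710496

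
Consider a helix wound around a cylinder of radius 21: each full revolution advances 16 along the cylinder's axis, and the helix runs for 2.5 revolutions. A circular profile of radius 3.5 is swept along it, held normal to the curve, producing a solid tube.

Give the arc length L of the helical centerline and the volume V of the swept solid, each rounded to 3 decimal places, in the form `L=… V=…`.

2πR = 2π·21 = 131.946891
per-turn = √(131.946891² + 16²) = √(17409.9822 + 256) = √17665.9822 = 132.913439
L = 2.5 × 132.913439 = 332.283597
V = π·3.5² × L = 38.484510 × 332.283597 = 12787.771396

L=332.284 V=12787.771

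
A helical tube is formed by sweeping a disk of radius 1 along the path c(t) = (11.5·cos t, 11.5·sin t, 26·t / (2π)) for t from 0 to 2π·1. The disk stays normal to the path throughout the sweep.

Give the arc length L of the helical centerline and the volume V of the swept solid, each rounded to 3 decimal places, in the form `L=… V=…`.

L=76.792 V=241.249

2πR = 2π·11.5 = 72.256631
per-turn = √(72.256631² + 26²) = √(5221.0207 + 676) = √5897.0207 = 76.792062
L = 1 × 76.792062 = 76.792062
V = π·1² × L = 3.141593 × 76.792062 = 241.249377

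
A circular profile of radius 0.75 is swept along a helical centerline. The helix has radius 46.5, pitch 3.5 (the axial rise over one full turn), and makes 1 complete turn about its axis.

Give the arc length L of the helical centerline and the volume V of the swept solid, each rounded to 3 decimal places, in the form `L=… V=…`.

L=292.189 V=516.341

2πR = 2π·46.5 = 292.168117
per-turn = √(292.168117² + 3.5²) = √(85362.2085 + 12.25) = √85374.4585 = 292.189080
L = 1 × 292.189080 = 292.189080
V = π·0.75² × L = 1.767146 × 292.189080 = 516.340725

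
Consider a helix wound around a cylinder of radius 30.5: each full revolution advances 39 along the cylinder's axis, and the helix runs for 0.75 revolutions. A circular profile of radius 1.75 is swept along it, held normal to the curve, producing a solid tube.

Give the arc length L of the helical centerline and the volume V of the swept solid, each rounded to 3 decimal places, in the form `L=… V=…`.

2πR = 2π·30.5 = 191.637152
per-turn = √(191.637152² + 39²) = √(36724.7980 + 1521) = √38245.7980 = 195.565329
L = 0.75 × 195.565329 = 146.673997
V = π·1.75² × L = 9.621128 × 146.673997 = 1411.169225

L=146.674 V=1411.169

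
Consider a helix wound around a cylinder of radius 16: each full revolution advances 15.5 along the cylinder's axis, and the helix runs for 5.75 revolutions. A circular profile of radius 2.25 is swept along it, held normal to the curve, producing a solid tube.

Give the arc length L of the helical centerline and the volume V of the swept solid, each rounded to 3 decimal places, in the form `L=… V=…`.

2πR = 2π·16 = 100.530965
per-turn = √(100.530965² + 15.5²) = √(10106.4749 + 240.25) = √10346.7249 = 101.718852
L = 5.75 × 101.718852 = 584.883401
V = π·2.25² × L = 15.904313 × 584.883401 = 9302.168559

L=584.883 V=9302.169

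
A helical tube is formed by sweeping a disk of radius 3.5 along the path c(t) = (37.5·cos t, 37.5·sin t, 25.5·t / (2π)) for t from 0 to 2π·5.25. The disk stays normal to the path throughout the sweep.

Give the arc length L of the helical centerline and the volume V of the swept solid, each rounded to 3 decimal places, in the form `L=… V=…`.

L=1244.225 V=47883.403

2πR = 2π·37.5 = 235.619449
per-turn = √(235.619449² + 25.5²) = √(55516.5248 + 650.25) = √56166.7748 = 236.995305
L = 5.25 × 236.995305 = 1244.225353
V = π·3.5² × L = 38.484510 × 1244.225353 = 47883.403050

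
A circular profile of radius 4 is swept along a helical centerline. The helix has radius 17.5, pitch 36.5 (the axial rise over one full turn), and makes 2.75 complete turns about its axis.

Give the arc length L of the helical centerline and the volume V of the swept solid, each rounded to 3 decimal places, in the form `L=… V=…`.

L=318.603 V=16014.726

2πR = 2π·17.5 = 109.955743
per-turn = √(109.955743² + 36.5²) = √(12090.2654 + 1332.25) = √13422.5154 = 115.855580
L = 2.75 × 115.855580 = 318.602845
V = π·4² × L = 50.265482 × 318.602845 = 16014.725701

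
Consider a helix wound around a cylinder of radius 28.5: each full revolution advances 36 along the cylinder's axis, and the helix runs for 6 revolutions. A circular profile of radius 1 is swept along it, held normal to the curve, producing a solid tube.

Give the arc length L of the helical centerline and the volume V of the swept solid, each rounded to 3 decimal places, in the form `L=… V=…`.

L=1095.922 V=3442.940

2πR = 2π·28.5 = 179.070781
per-turn = √(179.070781² + 36²) = √(32066.3447 + 1296) = √33362.3447 = 182.653619
L = 6 × 182.653619 = 1095.921717
V = π·1² × L = 3.141593 × 1095.921717 = 3442.939614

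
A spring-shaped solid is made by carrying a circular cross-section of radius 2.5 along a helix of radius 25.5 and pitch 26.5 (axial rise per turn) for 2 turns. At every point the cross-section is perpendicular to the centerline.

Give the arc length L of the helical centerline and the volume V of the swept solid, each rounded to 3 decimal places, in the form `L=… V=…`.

2πR = 2π·25.5 = 160.221225
per-turn = √(160.221225² + 26.5²) = √(25670.8410 + 702.25) = √26373.0910 = 162.397940
L = 2 × 162.397940 = 324.795881
V = π·2.5² × L = 19.634954 × 324.795881 = 6377.352207

L=324.796 V=6377.352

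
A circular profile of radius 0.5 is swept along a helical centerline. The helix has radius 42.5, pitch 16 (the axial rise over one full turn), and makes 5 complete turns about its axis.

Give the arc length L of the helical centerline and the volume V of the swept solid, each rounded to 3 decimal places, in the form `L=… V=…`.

2πR = 2π·42.5 = 267.035376
per-turn = √(267.035376² + 16²) = √(71307.8918 + 256) = √71563.8918 = 267.514283
L = 5 × 267.514283 = 1337.571417
V = π·0.5² × L = 0.785398 × 1337.571417 = 1050.526134

L=1337.571 V=1050.526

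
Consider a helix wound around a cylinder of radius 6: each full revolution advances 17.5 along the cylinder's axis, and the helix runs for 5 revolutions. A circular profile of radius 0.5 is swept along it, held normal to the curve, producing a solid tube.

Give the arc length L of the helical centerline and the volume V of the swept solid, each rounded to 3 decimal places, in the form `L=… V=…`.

L=207.814 V=163.217

2πR = 2π·6 = 37.699112
per-turn = √(37.699112² + 17.5²) = √(1421.2230 + 306.25) = √1727.4730 = 41.562880
L = 5 × 41.562880 = 207.814402
V = π·0.5² × L = 0.785398 × 207.814402 = 163.217050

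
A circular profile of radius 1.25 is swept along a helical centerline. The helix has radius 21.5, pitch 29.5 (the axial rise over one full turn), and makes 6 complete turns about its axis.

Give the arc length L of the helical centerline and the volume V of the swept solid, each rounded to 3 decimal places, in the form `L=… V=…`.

L=829.632 V=4072.447

2πR = 2π·21.5 = 135.088484
per-turn = √(135.088484² + 29.5²) = √(18248.8985 + 870.25) = √19119.1485 = 138.272009
L = 6 × 138.272009 = 829.632055
V = π·1.25² × L = 4.908739 × 829.632055 = 4072.446829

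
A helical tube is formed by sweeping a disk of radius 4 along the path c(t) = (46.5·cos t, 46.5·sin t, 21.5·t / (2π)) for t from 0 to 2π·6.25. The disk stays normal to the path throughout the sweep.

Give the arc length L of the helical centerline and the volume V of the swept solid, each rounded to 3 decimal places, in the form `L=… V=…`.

2πR = 2π·46.5 = 292.168117
per-turn = √(292.168117² + 21.5²) = √(85362.2085 + 462.25) = √85824.4585 = 292.958117
L = 6.25 × 292.958117 = 1830.988233
V = π·4² × L = 50.265482 × 1830.988233 = 92035.506897

L=1830.988 V=92035.507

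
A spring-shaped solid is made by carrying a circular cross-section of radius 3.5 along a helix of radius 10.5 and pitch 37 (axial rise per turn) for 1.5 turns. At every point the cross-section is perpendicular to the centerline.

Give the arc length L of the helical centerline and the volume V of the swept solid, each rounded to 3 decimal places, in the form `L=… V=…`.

2πR = 2π·10.5 = 65.973446
per-turn = √(65.973446² + 37²) = √(4352.4955 + 1369) = √5721.4955 = 75.640568
L = 1.5 × 75.640568 = 113.460852
V = π·3.5² × L = 38.484510 × 113.460852 = 4366.485299

L=113.461 V=4366.485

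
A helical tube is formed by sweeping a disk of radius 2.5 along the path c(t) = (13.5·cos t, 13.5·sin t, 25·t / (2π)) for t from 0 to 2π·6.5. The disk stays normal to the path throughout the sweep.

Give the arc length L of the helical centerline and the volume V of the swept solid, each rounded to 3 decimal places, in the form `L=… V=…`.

L=574.798 V=11286.129

2πR = 2π·13.5 = 84.823002
per-turn = √(84.823002² + 25²) = √(7194.9416 + 625) = √7819.9416 = 88.430434
L = 6.5 × 88.430434 = 574.797819
V = π·2.5² × L = 19.634954 × 574.797819 = 11286.128788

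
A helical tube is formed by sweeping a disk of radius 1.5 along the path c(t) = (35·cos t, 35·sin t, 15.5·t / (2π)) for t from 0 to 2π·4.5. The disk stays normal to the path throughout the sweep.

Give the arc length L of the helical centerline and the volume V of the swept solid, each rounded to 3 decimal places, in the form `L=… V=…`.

L=992.057 V=7012.436

2πR = 2π·35 = 219.911486
per-turn = √(219.911486² + 15.5²) = √(48361.0616 + 240.25) = √48601.3116 = 220.457052
L = 4.5 × 220.457052 = 992.056732
V = π·1.5² × L = 7.068583 × 992.056732 = 7012.435817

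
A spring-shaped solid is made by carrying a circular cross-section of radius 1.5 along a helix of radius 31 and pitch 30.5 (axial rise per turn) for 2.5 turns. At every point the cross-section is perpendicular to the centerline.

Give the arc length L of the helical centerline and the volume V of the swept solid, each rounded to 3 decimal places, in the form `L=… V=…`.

2πR = 2π·31 = 194.778745
per-turn = √(194.778745² + 30.5²) = √(37938.7593 + 930.25) = √38869.0093 = 197.152249
L = 2.5 × 197.152249 = 492.880623
V = π·1.5² × L = 7.068583 × 492.880623 = 3483.967823

L=492.881 V=3483.968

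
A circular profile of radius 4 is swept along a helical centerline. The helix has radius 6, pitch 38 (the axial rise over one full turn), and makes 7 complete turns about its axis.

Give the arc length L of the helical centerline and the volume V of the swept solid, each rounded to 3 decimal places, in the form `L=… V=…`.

2πR = 2π·6 = 37.699112
per-turn = √(37.699112² + 38²) = √(1421.2230 + 1444) = √2865.2230 = 53.527778
L = 7 × 53.527778 = 374.694447
V = π·4² × L = 50.265482 × 374.694447 = 18834.197155

L=374.694 V=18834.197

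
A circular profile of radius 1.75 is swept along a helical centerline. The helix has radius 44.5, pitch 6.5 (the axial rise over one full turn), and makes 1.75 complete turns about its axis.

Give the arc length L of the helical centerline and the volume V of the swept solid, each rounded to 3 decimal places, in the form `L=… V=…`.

2πR = 2π·44.5 = 279.601746
per-turn = √(279.601746² + 6.5²) = √(78177.1365 + 42.25) = √78219.3865 = 279.677290
L = 1.75 × 279.677290 = 489.435257
V = π·1.75² × L = 9.621128 × 489.435257 = 4708.919014

L=489.435 V=4708.919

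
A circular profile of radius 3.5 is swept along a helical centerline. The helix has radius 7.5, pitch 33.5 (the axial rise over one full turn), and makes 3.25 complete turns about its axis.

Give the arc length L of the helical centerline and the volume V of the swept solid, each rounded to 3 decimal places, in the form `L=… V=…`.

2πR = 2π·7.5 = 47.123890
per-turn = √(47.123890² + 33.5²) = √(2220.6610 + 1122.25) = √3342.9110 = 57.817912
L = 3.25 × 57.817912 = 187.908215
V = π·3.5² × L = 38.484510 × 187.908215 = 7231.555588

L=187.908 V=7231.556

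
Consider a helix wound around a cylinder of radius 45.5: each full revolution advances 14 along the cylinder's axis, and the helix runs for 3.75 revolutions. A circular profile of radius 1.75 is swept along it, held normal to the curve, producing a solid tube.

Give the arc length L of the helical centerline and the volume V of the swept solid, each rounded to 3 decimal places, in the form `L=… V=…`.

2πR = 2π·45.5 = 285.884931
per-turn = √(285.884931² + 14²) = √(81730.1940 + 196) = √81926.1940 = 286.227521
L = 3.75 × 286.227521 = 1073.353206
V = π·1.75² × L = 9.621128 × 1073.353206 = 10326.868044

L=1073.353 V=10326.868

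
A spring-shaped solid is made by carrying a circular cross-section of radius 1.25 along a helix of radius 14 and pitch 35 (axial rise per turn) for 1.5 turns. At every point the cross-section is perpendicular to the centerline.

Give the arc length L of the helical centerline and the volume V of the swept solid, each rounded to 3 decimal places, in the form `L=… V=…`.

2πR = 2π·14 = 87.964594
per-turn = √(87.964594² + 35²) = √(7737.7699 + 1225) = √8962.7699 = 94.671906
L = 1.5 × 94.671906 = 142.007860
V = π·1.25² × L = 4.908739 × 142.007860 = 697.079450

L=142.008 V=697.079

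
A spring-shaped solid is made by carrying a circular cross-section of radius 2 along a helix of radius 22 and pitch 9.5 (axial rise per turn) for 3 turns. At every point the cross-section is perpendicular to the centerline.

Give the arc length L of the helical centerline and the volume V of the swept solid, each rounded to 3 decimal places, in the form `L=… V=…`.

2πR = 2π·22 = 138.230077
per-turn = √(138.230077² + 9.5²) = √(19107.5541 + 90.25) = √19197.8041 = 138.556141
L = 3 × 138.556141 = 415.668422
V = π·2² × L = 12.566371 × 415.668422 = 5223.443444

L=415.668 V=5223.443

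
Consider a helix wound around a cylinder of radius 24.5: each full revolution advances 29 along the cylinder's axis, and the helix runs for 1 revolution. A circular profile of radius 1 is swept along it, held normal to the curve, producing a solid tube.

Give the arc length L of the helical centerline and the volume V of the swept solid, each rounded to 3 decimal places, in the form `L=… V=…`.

2πR = 2π·24.5 = 153.938040
per-turn = √(153.938040² + 29²) = √(23696.9202 + 841) = √24537.9202 = 156.645843
L = 1 × 156.645843 = 156.645843
V = π·1² × L = 3.141593 × 156.645843 = 492.117430

L=156.646 V=492.117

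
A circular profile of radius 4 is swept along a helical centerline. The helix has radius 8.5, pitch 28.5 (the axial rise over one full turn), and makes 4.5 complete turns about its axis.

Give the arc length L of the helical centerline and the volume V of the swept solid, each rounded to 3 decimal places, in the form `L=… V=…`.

L=272.410 V=13692.843

2πR = 2π·8.5 = 53.407075
per-turn = √(53.407075² + 28.5²) = √(2852.3157 + 812.25) = √3664.5657 = 60.535656
L = 4.5 × 60.535656 = 272.410453
V = π·4² × L = 50.265482 × 272.410453 = 13692.842842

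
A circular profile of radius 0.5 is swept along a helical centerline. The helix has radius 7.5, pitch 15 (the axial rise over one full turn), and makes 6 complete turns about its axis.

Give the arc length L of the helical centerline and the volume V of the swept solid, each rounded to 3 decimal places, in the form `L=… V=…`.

L=296.722 V=233.045

2πR = 2π·7.5 = 47.123890
per-turn = √(47.123890² + 15²) = √(2220.6610 + 225) = √2445.6610 = 49.453625
L = 6 × 49.453625 = 296.721748
V = π·0.5² × L = 0.785398 × 296.721748 = 233.044716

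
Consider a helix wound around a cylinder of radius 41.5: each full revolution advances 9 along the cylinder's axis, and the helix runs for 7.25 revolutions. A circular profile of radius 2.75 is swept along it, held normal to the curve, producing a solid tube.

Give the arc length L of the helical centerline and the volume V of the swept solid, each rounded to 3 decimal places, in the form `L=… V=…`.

2πR = 2π·41.5 = 260.752190
per-turn = √(260.752190² + 9²) = √(67991.7047 + 81) = √68072.7047 = 260.907464
L = 7.25 × 260.907464 = 1891.579113
V = π·2.75² × L = 23.758294 × 1891.579113 = 44940.693535

L=1891.579 V=44940.694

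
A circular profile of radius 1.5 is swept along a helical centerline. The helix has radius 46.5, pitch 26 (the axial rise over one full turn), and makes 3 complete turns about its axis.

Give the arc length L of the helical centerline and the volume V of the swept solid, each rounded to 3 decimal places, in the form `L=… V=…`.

L=879.968 V=6220.128

2πR = 2π·46.5 = 292.168117
per-turn = √(292.168117² + 26²) = √(85362.2085 + 676) = √86038.2085 = 293.322704
L = 3 × 293.322704 = 879.968111
V = π·1.5² × L = 7.068583 × 879.968111 = 6220.128043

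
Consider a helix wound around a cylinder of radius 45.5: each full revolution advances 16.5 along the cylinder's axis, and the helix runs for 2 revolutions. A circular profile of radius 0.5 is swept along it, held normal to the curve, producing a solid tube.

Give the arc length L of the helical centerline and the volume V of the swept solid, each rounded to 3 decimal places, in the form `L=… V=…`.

L=572.721 V=449.814

2πR = 2π·45.5 = 285.884931
per-turn = √(285.884931² + 16.5²) = √(81730.1940 + 272.25) = √82002.4440 = 286.360689
L = 2 × 286.360689 = 572.721377
V = π·0.5² × L = 0.785398 × 572.721377 = 449.814318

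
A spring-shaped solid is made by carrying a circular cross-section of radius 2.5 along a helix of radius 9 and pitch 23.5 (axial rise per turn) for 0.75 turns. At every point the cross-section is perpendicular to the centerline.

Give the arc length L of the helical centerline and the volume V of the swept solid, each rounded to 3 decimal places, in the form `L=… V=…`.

2πR = 2π·9 = 56.548668
per-turn = √(56.548668² + 23.5²) = √(3197.7518 + 552.25) = √3750.0018 = 61.237258
L = 0.75 × 61.237258 = 45.927944
V = π·2.5² × L = 19.634954 × 45.927944 = 901.793069

L=45.928 V=901.793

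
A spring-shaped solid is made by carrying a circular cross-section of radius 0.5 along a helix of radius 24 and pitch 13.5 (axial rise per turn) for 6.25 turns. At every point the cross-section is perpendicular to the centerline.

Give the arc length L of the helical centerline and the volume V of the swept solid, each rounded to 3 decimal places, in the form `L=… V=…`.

2πR = 2π·24 = 150.796447
per-turn = √(150.796447² + 13.5²) = √(22739.5685 + 182.25) = √22921.8185 = 151.399533
L = 6.25 × 151.399533 = 946.247080
V = π·0.5² × L = 0.785398 × 946.247080 = 743.180719

L=946.247 V=743.181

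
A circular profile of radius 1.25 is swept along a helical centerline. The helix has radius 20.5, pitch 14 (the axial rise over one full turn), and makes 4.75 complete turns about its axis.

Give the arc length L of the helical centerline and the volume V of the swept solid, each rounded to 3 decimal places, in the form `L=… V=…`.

L=615.429 V=3020.978

2πR = 2π·20.5 = 128.805299
per-turn = √(128.805299² + 14²) = √(16590.8050 + 196) = √16786.8050 = 129.563903
L = 4.75 × 129.563903 = 615.428540
V = π·1.25² × L = 4.908739 × 615.428540 = 3020.977781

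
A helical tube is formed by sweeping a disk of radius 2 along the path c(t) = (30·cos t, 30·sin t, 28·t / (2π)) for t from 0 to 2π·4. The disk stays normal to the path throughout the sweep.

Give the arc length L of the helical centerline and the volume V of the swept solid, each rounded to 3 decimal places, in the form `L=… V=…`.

2πR = 2π·30 = 188.495559
per-turn = √(188.495559² + 28²) = √(35530.5758 + 784) = √36314.5758 = 190.563837
L = 4 × 190.563837 = 762.255347
V = π·2² × L = 12.566371 × 762.255347 = 9578.783189

L=762.255 V=9578.783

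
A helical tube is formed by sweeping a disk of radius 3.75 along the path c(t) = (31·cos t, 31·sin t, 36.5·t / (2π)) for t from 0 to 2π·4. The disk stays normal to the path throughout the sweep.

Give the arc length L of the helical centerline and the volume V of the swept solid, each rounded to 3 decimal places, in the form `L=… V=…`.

L=792.677 V=35019.378

2πR = 2π·31 = 194.778745
per-turn = √(194.778745² + 36.5²) = √(37938.7593 + 1332.25) = √39271.0093 = 198.169143
L = 4 × 198.169143 = 792.676573
V = π·3.75² × L = 44.178647 × 792.676573 = 35019.378251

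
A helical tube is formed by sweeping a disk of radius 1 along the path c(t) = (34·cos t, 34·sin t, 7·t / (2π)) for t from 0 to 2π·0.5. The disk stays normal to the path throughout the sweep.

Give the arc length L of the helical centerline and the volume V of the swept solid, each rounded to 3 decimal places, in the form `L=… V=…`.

L=106.871 V=335.747

2πR = 2π·34 = 213.628300
per-turn = √(213.628300² + 7²) = √(45637.0508 + 49) = √45686.0508 = 213.742955
L = 0.5 × 213.742955 = 106.871477
V = π·1² × L = 3.141593 × 106.871477 = 335.746648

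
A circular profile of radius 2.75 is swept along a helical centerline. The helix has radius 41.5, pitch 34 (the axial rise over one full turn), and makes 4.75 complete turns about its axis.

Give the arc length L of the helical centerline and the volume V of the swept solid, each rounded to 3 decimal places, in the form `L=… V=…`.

L=1249.058 V=29675.480

2πR = 2π·41.5 = 260.752190
per-turn = √(260.752190² + 34²) = √(67991.7047 + 1156) = √69147.7047 = 262.959512
L = 4.75 × 262.959512 = 1249.057680
V = π·2.75² × L = 23.758294 × 1249.057680 = 29675.480135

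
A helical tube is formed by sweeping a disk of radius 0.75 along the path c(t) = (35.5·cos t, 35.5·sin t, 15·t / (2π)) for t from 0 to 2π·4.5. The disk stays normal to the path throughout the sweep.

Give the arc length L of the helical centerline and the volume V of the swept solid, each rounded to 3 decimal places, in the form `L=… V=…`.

2πR = 2π·35.5 = 223.053078
per-turn = √(223.053078² + 15²) = √(49752.6758 + 225) = √49977.6758 = 223.556874
L = 4.5 × 223.556874 = 1006.005932
V = π·0.75² × L = 1.767146 × 1006.005932 = 1777.759225

L=1006.006 V=1777.759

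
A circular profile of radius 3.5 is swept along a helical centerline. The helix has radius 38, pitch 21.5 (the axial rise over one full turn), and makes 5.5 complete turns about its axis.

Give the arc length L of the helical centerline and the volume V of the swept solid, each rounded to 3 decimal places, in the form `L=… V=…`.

L=1318.499 V=50741.791

2πR = 2π·38 = 238.761042
per-turn = √(238.761042² + 21.5²) = √(57006.8350 + 462.25) = √57469.0850 = 239.727105
L = 5.5 × 239.727105 = 1318.499079
V = π·3.5² × L = 38.484510 × 1318.499079 = 50741.791007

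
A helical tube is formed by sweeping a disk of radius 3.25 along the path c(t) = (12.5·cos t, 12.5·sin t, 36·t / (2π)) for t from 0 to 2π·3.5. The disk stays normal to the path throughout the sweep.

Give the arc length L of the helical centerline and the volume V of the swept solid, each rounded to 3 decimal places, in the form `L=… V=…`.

L=302.391 V=10034.254

2πR = 2π·12.5 = 78.539816
per-turn = √(78.539816² + 36²) = √(6168.5028 + 1296) = √7464.5028 = 86.397354
L = 3.5 × 86.397354 = 302.390738
V = π·3.25² × L = 33.183072 × 302.390738 = 10034.253768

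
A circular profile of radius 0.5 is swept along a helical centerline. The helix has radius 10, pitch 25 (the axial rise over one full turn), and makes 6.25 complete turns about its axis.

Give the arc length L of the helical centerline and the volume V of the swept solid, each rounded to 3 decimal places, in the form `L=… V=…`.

L=422.642 V=331.943

2πR = 2π·10 = 62.831853
per-turn = √(62.831853² + 25²) = √(3947.8418 + 625) = √4572.8418 = 67.622790
L = 6.25 × 67.622790 = 422.642439
V = π·0.5² × L = 0.785398 × 422.642439 = 331.942595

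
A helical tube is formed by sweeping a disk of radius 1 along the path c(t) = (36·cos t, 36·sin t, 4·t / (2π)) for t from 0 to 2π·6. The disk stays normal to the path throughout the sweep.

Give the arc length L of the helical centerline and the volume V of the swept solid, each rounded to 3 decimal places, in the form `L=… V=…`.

L=1357.380 V=4264.336

2πR = 2π·36 = 226.194671
per-turn = √(226.194671² + 4²) = √(51164.0292 + 16) = √51180.0292 = 226.230036
L = 6 × 226.230036 = 1357.380216
V = π·1² × L = 3.141593 × 1357.380216 = 4264.335716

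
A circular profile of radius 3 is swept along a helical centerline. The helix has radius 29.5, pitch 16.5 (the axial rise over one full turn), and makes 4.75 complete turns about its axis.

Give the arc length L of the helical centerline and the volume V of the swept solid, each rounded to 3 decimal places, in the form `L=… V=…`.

2πR = 2π·29.5 = 185.353967
per-turn = √(185.353967² + 16.5²) = √(34356.0929 + 272.25) = √34628.3429 = 186.086923
L = 4.75 × 186.086923 = 883.912884
V = π·3² × L = 28.274334 × 883.912884 = 24992.048015

L=883.913 V=24992.048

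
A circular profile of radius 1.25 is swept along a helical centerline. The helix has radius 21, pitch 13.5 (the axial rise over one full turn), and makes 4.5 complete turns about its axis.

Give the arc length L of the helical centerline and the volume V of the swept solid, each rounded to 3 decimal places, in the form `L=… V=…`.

L=596.861 V=2929.833

2πR = 2π·21 = 131.946891
per-turn = √(131.946891² + 13.5²) = √(17409.9822 + 182.25) = √17592.2322 = 132.635712
L = 4.5 × 132.635712 = 596.860705
V = π·1.25² × L = 4.908739 × 596.860705 = 2929.833135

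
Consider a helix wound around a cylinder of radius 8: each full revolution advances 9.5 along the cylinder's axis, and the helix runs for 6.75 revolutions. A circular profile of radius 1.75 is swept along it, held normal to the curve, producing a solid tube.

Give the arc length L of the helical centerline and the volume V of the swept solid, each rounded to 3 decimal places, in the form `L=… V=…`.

2πR = 2π·8 = 50.265482
per-turn = √(50.265482² + 9.5²) = √(2526.6187 + 90.25) = √2616.8687 = 51.155339
L = 6.75 × 51.155339 = 345.298539
V = π·1.75² × L = 9.621128 × 345.298539 = 3322.161274

L=345.299 V=3322.161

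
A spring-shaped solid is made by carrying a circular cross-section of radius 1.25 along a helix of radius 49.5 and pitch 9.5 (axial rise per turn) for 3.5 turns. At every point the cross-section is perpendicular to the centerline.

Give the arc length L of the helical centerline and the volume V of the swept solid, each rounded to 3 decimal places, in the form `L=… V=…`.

L=1089.070 V=5345.958

2πR = 2π·49.5 = 311.017673
per-turn = √(311.017673² + 9.5²) = √(96731.9927 + 90.25) = √96822.2427 = 311.162727
L = 3.5 × 311.162727 = 1089.069545
V = π·1.25² × L = 4.908739 × 1089.069545 = 5345.957627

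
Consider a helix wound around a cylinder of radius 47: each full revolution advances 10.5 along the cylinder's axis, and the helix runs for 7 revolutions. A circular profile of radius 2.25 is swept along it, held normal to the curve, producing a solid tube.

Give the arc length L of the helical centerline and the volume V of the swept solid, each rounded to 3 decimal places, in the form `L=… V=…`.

2πR = 2π·47 = 295.309709
per-turn = √(295.309709² + 10.5²) = √(87207.8245 + 110.25) = √87318.0745 = 295.496319
L = 7 × 295.496319 = 2068.474232
V = π·2.25² × L = 15.904313 × 2068.474232 = 32897.661228

L=2068.474 V=32897.661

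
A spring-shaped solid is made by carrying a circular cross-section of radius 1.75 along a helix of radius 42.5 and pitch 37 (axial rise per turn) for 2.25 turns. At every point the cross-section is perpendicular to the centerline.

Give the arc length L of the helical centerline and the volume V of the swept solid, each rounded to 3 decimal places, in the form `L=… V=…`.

L=606.570 V=5835.884

2πR = 2π·42.5 = 267.035376
per-turn = √(267.035376² + 37²) = √(71307.8918 + 1369) = √72676.8918 = 269.586520
L = 2.25 × 269.586520 = 606.569670
V = π·1.75² × L = 9.621128 × 606.569670 = 5835.884135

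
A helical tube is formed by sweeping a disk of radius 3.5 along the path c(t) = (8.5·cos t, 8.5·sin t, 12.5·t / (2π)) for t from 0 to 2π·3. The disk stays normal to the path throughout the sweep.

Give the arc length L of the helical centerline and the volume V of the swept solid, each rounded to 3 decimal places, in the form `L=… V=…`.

2πR = 2π·8.5 = 53.407075
per-turn = √(53.407075² + 12.5²) = √(2852.3157 + 156.25) = √3008.5657 = 54.850394
L = 3 × 54.850394 = 164.551181
V = π·3.5² × L = 38.484510 × 164.551181 = 6332.671558

L=164.551 V=6332.672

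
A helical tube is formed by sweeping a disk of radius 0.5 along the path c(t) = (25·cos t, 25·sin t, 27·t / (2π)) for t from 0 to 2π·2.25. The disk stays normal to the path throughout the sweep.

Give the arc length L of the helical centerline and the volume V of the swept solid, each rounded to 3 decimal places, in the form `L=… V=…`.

2πR = 2π·25 = 157.079633
per-turn = √(157.079633² + 27²) = √(24674.0110 + 729) = √25403.0110 = 159.383221
L = 2.25 × 159.383221 = 358.612246
V = π·0.5² × L = 0.785398 × 358.612246 = 281.653400

L=358.612 V=281.653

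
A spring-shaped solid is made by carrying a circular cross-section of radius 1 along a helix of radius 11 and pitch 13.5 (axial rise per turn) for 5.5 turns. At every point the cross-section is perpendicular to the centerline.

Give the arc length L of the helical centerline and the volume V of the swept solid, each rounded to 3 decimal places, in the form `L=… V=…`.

L=387.316 V=1216.790

2πR = 2π·11 = 69.115038
per-turn = √(69.115038² + 13.5²) = √(4776.8885 + 182.25) = √4959.1385 = 70.421151
L = 5.5 × 70.421151 = 387.316331
V = π·1² × L = 3.141593 × 387.316331 = 1216.790141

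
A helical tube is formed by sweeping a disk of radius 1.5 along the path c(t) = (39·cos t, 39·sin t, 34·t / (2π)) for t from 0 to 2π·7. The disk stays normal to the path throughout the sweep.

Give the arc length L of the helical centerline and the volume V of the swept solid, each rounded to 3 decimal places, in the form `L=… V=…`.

2πR = 2π·39 = 245.044227
per-turn = √(245.044227² + 34²) = √(60046.6732 + 1156) = √61202.6732 = 247.391740
L = 7 × 247.391740 = 1731.742182
V = π·1.5² × L = 7.068583 × 1731.742182 = 12240.964164

L=1731.742 V=12240.964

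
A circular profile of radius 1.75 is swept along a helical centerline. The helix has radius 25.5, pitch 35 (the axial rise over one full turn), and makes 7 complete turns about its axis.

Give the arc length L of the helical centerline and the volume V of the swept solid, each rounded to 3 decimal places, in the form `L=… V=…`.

L=1147.997 V=11045.022

2πR = 2π·25.5 = 160.221225
per-turn = √(160.221225² + 35²) = √(25670.8410 + 1225) = √26895.8410 = 163.999515
L = 7 × 163.999515 = 1147.996608
V = π·1.75² × L = 9.621128 × 1147.996608 = 11045.021734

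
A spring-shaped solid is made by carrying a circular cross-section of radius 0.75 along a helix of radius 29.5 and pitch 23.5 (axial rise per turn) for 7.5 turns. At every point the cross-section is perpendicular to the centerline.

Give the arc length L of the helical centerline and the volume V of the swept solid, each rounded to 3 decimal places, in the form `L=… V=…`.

L=1401.283 V=2476.272

2πR = 2π·29.5 = 185.353967
per-turn = √(185.353967² + 23.5²) = √(34356.0929 + 552.25) = √34908.3429 = 186.837745
L = 7.5 × 186.837745 = 1401.283087
V = π·0.75² × L = 1.767146 × 1401.283087 = 2476.271616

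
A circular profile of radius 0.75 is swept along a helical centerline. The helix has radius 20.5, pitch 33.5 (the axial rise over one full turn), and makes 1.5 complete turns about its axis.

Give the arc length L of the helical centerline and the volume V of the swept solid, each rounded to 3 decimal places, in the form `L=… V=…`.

L=199.636 V=352.785

2πR = 2π·20.5 = 128.805299
per-turn = √(128.805299² + 33.5²) = √(16590.8050 + 1122.25) = √17713.0550 = 133.090402
L = 1.5 × 133.090402 = 199.635602
V = π·0.75² × L = 1.767146 × 199.635602 = 352.785230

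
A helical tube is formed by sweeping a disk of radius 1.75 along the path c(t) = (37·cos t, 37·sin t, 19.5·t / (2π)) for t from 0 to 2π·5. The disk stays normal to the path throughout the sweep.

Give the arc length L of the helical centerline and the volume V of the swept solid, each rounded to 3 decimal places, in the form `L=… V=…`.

2πR = 2π·37 = 232.477856
per-turn = √(232.477856² + 19.5²) = √(54045.9537 + 380.25) = √54426.2037 = 233.294243
L = 5 × 233.294243 = 1166.471214
V = π·1.75² × L = 9.621128 × 1166.471214 = 11222.768274

L=1166.471 V=11222.768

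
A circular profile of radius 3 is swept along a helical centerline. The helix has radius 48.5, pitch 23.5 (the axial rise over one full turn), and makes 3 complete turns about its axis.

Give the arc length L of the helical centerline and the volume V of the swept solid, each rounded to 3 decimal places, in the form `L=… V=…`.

L=916.918 V=25925.240

2πR = 2π·48.5 = 304.734487
per-turn = √(304.734487² + 23.5²) = √(92863.1078 + 552.25) = √93415.3578 = 305.639261
L = 3 × 305.639261 = 916.917783
V = π·3² × L = 28.274334 × 916.917783 = 25925.239532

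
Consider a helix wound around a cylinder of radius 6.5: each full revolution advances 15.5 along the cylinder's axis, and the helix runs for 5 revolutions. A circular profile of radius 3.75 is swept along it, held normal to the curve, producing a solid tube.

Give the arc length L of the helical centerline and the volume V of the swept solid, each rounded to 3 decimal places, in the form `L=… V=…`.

2πR = 2π·6.5 = 40.840704
per-turn = √(40.840704² + 15.5²) = √(1667.9631 + 240.25) = √1908.2131 = 43.683099
L = 5 × 43.683099 = 218.415495
V = π·3.75² × L = 44.178647 × 218.415495 = 9649.300999

L=218.415 V=9649.301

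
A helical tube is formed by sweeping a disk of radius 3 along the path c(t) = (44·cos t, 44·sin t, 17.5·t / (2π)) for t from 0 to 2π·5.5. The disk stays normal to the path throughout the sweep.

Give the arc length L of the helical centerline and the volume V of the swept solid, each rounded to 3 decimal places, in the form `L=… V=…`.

L=1523.574 V=43078.043

2πR = 2π·44 = 276.460154
per-turn = √(276.460154² + 17.5²) = √(76430.2165 + 306.25) = √76736.4665 = 277.013477
L = 5.5 × 277.013477 = 1523.574124
V = π·3² × L = 28.274334 × 1523.574124 = 43078.043474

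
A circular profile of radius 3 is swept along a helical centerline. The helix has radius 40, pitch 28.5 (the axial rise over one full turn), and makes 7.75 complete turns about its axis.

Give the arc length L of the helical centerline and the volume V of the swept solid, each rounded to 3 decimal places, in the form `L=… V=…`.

L=1960.271 V=55425.352

2πR = 2π·40 = 251.327412
per-turn = √(251.327412² + 28.5²) = √(63165.4682 + 812.25) = √63977.7182 = 252.938171
L = 7.75 × 252.938171 = 1960.270822
V = π·3² × L = 28.274334 × 1960.270822 = 55425.351734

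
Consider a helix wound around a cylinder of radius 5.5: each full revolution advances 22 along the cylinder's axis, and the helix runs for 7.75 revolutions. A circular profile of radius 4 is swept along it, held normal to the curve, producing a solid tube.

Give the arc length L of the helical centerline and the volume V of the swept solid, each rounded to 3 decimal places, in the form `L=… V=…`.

2πR = 2π·5.5 = 34.557519
per-turn = √(34.557519² + 22²) = √(1194.2221 + 484) = √1678.2221 = 40.966110
L = 7.75 × 40.966110 = 317.487349
V = π·4² × L = 50.265482 × 317.487349 = 15958.654776

L=317.487 V=15958.655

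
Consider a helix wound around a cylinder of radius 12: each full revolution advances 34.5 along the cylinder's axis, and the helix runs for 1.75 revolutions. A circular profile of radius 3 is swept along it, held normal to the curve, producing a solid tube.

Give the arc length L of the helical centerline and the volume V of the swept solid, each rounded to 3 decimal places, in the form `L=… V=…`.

L=145.104 V=4102.714

2πR = 2π·12 = 75.398224
per-turn = √(75.398224² + 34.5²) = √(5684.8921 + 1190.25) = √6875.1421 = 82.916477
L = 1.75 × 82.916477 = 145.103835
V = π·3² × L = 28.274334 × 145.103835 = 4102.714264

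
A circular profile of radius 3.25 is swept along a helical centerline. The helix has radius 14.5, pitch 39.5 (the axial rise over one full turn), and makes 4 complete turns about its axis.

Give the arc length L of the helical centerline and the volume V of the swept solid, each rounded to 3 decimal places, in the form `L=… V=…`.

L=397.202 V=13180.381

2πR = 2π·14.5 = 91.106187
per-turn = √(91.106187² + 39.5²) = √(8300.3373 + 1560.25) = √9860.5873 = 99.300490
L = 4 × 99.300490 = 397.201960
V = π·3.25² × L = 33.183072 × 397.201960 = 13180.381389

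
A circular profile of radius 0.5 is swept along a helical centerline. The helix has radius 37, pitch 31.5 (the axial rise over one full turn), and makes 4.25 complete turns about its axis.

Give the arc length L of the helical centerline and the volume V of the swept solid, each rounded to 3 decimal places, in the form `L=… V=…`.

2πR = 2π·37 = 232.477856
per-turn = √(232.477856² + 31.5²) = √(54045.9537 + 992.25) = √55038.2037 = 234.602224
L = 4.25 × 234.602224 = 997.059454
V = π·0.5² × L = 0.785398 × 997.059454 = 783.088664

L=997.059 V=783.089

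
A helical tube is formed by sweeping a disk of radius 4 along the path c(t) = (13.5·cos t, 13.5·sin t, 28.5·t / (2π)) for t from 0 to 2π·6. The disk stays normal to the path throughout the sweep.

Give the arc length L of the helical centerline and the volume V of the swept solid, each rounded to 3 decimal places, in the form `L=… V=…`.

L=536.897 V=26987.411

2πR = 2π·13.5 = 84.823002
per-turn = √(84.823002² + 28.5²) = √(7194.9416 + 812.25) = √8007.1916 = 89.482912
L = 6 × 89.482912 = 536.897474
V = π·4² × L = 50.265482 × 536.897474 = 26987.410576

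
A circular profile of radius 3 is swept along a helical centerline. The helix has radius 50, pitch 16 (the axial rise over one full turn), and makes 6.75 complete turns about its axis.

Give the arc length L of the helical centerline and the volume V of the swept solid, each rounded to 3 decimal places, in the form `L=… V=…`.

2πR = 2π·50 = 314.159265
per-turn = √(314.159265² + 16²) = √(98696.0440 + 256) = √98952.0440 = 314.566438
L = 6.75 × 314.566438 = 2123.323458
V = π·3² × L = 28.274334 × 2123.323458 = 60035.556378

L=2123.323 V=60035.556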